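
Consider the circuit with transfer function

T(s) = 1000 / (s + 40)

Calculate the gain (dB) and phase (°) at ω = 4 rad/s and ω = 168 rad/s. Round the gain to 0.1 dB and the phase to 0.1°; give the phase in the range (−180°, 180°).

At s = jω = j4:
pole (s+40): 40 + j4 → |·| = √(40²+4²) = √1616 ≈ 40.2, ∠ = arctan(4/40) ≈ 5.71°
|T| = 1000 / 40.2 ≈ 24.876
Gain = 20 log₁₀(24.876) ≈ 27.92 dB
∠T = 0.00° − 5.71° = -5.71°

At s = jω = j168:
pole (s+40): 40 + j168 → |·| = √(40²+168²) = √29824 ≈ 172.7, ∠ = arctan(168/40) ≈ 76.61°
|T| = 1000 / 172.7 ≈ 5.7904
Gain = 20 log₁₀(5.7904) ≈ 15.25 dB
∠T = 0.00° − 76.61° = -76.61°

ω = 4: 27.9 dB, -5.7°; ω = 168: 15.3 dB, -76.6°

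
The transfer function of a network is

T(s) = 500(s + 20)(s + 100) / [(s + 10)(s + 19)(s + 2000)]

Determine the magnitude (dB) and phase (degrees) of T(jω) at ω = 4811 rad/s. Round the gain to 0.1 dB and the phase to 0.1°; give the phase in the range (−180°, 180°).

-20.4 dB, -68.5°

At s = jω = j4811:
zero (s+20): 20 + j4811 → |·| = √(20²+4811²) = √23146121 ≈ 4811, ∠ = arctan(4811/20) ≈ 89.76°
zero (s+100): 100 + j4811 → |·| = √(100²+4811²) = √23155721 ≈ 4812, ∠ = arctan(4811/100) ≈ 88.81°
pole (s+10): 10 + j4811 → |·| = √(10²+4811²) = √23145821 ≈ 4811, ∠ = arctan(4811/10) ≈ 89.88°
pole (s+19): 19 + j4811 → |·| = √(19²+4811²) = √23146082 ≈ 4811, ∠ = arctan(4811/19) ≈ 89.77°
pole (s+2000): 2000 + j4811 → |·| = √(2000²+4811²) = √27145721 ≈ 5210.2, ∠ = arctan(4811/2000) ≈ 67.43°
|T| = 500 · 2.3151e+07 / 1.2059e+11 ≈ 0.095991
Gain = 20 log₁₀(0.095991) ≈ -20.36 dB
∠T = 178.57° − 247.08° = -68.51°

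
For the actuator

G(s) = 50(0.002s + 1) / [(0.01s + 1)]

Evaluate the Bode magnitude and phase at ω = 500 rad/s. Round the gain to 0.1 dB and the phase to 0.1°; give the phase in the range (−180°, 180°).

22.8 dB, -33.7°

At ω = 500 rad/s:
zero (1 + j500·0.002) = 1 + j1 → |·| ≈ 1.4142, ∠ ≈ 45.00°
pole (1 + j500·0.01) = 1 + j5 → |·| ≈ 5.099, ∠ ≈ 78.69°
|G| = 50 · 1.4142 / (5.099) ≈ 13.867
Gain = 20 log₁₀(13.867) ≈ 22.84 dB
∠G = (45.00°) − (78.69°) = -33.69°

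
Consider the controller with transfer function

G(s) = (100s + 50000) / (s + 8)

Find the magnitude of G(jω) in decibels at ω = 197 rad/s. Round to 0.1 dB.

Substitute s = j197:
Numerator: 100(j197) + 50000 = 50000 + j19700
Denominator: (j197) + 8 = 8 + j197
|N| = √(50000² + 19700²) ≈ 53741, ∠N ≈ 21.50°
|D| = √(8² + 197²) ≈ 197.16, ∠D ≈ 87.67°
|G| = 53741 / 197.16 ≈ 272.58
Gain = 20 log₁₀(272.58) ≈ 48.71 dB

48.7 dB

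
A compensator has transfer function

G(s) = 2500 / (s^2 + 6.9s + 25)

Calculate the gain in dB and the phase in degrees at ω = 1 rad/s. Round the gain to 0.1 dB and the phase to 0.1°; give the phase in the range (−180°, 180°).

40.0 dB, -16.0°

At s = jω = j1:
quadratic: (j1)² + 6.9·j1 + 25 = 24 + j6.9 → |·| ≈ 24.972, ∠ ≈ 16.04°
|G| = 2500 / 24.972 ≈ 100.11
Gain = 20 log₁₀(100.11) ≈ 40.01 dB
∠G = 0.00° − 16.04° = -16.04°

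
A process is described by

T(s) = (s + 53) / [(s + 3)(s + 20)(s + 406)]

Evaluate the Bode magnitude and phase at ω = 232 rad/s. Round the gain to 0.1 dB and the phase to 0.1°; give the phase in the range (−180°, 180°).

-100.5 dB, -126.9°

At s = jω = j232:
zero (s+53): 53 + j232 → |·| = √(53²+232²) = √56633 ≈ 237.98, ∠ = arctan(232/53) ≈ 77.13°
pole (s+3): 3 + j232 → |·| = √(3²+232²) = √53833 ≈ 232.02, ∠ = arctan(232/3) ≈ 89.26°
pole (s+20): 20 + j232 → |·| = √(20²+232²) = √54224 ≈ 232.86, ∠ = arctan(232/20) ≈ 85.07°
pole (s+406): 406 + j232 → |·| = √(406²+232²) = √218660 ≈ 467.61, ∠ = arctan(232/406) ≈ 29.74°
|T| = 1 · 237.98 / 2.5264e+07 ≈ 9.4197e-06
Gain = 20 log₁₀(9.4197e-06) ≈ -100.52 dB
∠T = 77.13° − 204.07° = -126.94°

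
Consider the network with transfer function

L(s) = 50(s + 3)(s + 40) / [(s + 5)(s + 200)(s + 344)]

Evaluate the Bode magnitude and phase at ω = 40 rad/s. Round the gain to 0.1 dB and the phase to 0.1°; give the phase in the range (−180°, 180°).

At s = jω = j40:
zero (s+3): 3 + j40 → |·| = √(3²+40²) = √1609 ≈ 40.112, ∠ = arctan(40/3) ≈ 85.71°
zero (s+40): 40 + j40 → |·| = √(40²+40²) = √3200 ≈ 56.569, ∠ = arctan(40/40) ≈ 45.00°
pole (s+5): 5 + j40 → |·| = √(5²+40²) = √1625 ≈ 40.311, ∠ = arctan(40/5) ≈ 82.87°
pole (s+200): 200 + j40 → |·| = √(200²+40²) = √41600 ≈ 203.96, ∠ = arctan(40/200) ≈ 11.31°
pole (s+344): 344 + j40 → |·| = √(344²+40²) = √119936 ≈ 346.32, ∠ = arctan(40/344) ≈ 6.63°
|L| = 50 · 2269.1 / 2.8474e+06 ≈ 0.039845
Gain = 20 log₁₀(0.039845) ≈ -27.99 dB
∠L = 130.71° − 100.81° = 29.90°

-28.0 dB, 29.9°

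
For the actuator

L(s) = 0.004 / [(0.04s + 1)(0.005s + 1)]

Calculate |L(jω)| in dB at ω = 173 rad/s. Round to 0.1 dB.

-67.3 dB

At ω = 173 rad/s:
pole (1 + j173·0.04) = 1 + j6.92 → |·| ≈ 6.9919, ∠ ≈ 81.78°
pole (1 + j173·0.005) = 1 + j0.865 → |·| ≈ 1.3222, ∠ ≈ 40.86°
|L| = 0.004 · 1 / (6.9919 · 1.3222) ≈ 0.00043268
Gain = 20 log₁₀(0.00043268) ≈ -67.28 dB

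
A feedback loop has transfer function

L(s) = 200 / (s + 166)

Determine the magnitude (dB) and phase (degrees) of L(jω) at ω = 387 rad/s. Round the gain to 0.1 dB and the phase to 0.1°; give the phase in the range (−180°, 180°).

-6.5 dB, -66.8°

Substitute s = j387:
Numerator: 200 = 200 + j0
Denominator: (j387) + 166 = 166 + j387
|N| = √(200² + 0²) ≈ 200, ∠N ≈ 0.00°
|D| = √(166² + 387²) ≈ 421.1, ∠D ≈ 66.78°
|L| = 200 / 421.1 ≈ 0.47495
Gain = 20 log₁₀(0.47495) ≈ -6.47 dB
∠L = 0.00° − 66.78° = -66.78°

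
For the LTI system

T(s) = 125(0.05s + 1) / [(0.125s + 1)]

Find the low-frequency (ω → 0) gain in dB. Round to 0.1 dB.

41.9 dB

T(0) = 125 · 1 / 1 = 125
20 log₁₀(125) ≈ 41.94 dB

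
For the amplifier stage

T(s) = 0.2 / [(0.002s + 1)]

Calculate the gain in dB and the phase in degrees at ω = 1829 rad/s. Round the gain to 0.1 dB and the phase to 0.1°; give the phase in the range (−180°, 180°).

At ω = 1829 rad/s:
pole (1 + j1829·0.002) = 1 + j3.658 → |·| ≈ 3.7922, ∠ ≈ 74.71°
|T| = 0.2 · 1 / (3.7922) ≈ 0.05274
Gain = 20 log₁₀(0.05274) ≈ -25.56 dB
∠T = (0°) − (74.71°) = -74.71°

-25.6 dB, -74.7°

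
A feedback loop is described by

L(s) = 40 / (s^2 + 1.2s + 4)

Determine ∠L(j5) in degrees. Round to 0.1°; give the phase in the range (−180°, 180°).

At s = jω = j5:
quadratic: (j5)² + 1.2·j5 + 4 = -21 + j6 → |·| ≈ 21.84, ∠ ≈ 164.05°
∠L = 0.00° − 164.05° = -164.05°

-164.1°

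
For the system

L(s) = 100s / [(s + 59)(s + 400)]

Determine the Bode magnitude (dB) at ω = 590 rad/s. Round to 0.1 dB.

At s = jω = j590:
zero at origin: s = j590 → |·| = 590, ∠ = 90.00°
pole (s+59): 59 + j590 → |·| = √(59²+590²) = √351581 ≈ 592.94, ∠ = arctan(590/59) ≈ 84.29°
pole (s+400): 400 + j590 → |·| = √(400²+590²) = √508100 ≈ 712.81, ∠ = arctan(590/400) ≈ 55.86°
|L| = 100 · 590 / 4.2265e+05 ≈ 0.1396
Gain = 20 log₁₀(0.1396) ≈ -17.10 dB

-17.1 dB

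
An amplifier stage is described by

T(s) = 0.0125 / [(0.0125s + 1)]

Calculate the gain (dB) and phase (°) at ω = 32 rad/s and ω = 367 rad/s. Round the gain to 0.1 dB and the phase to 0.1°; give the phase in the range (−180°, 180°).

ω = 32: -38.7 dB, -21.8°; ω = 367: -51.5 dB, -77.7°

At ω = 32 rad/s:
pole (1 + j32·0.0125) = 1 + j0.4 → |·| ≈ 1.077, ∠ ≈ 21.80°
|T| = 0.0125 · 1 / (1.077) ≈ 0.011606
Gain = 20 log₁₀(0.011606) ≈ -38.71 dB
∠T = (0°) − (21.80°) = -21.80°

At ω = 367 rad/s:
pole (1 + j367·0.0125) = 1 + j4.5875 → |·| ≈ 4.6952, ∠ ≈ 77.70°
|T| = 0.0125 · 1 / (4.6952) ≈ 0.0026623
Gain = 20 log₁₀(0.0026623) ≈ -51.49 dB
∠T = (0°) − (77.70°) = -77.70°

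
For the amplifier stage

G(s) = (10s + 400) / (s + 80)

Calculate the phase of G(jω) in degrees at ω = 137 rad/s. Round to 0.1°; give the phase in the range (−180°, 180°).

Substitute s = j137:
Numerator: 10(j137) + 400 = 400 + j1370
Denominator: (j137) + 80 = 80 + j137
|N| = √(400² + 1370²) ≈ 1427.2, ∠N ≈ 73.72°
|D| = √(80² + 137²) ≈ 158.65, ∠D ≈ 59.72°
∠G = 73.72° − 59.72° = 14.00°

14.0°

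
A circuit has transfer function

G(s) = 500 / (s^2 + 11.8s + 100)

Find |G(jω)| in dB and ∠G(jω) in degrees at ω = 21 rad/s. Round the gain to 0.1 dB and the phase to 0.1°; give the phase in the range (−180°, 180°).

At s = jω = j21:
quadratic: (j21)² + 11.8·j21 + 100 = -341 + j247.8 → |·| ≈ 421.53, ∠ ≈ 143.99°
|G| = 500 / 421.53 ≈ 1.1862
Gain = 20 log₁₀(1.1862) ≈ 1.48 dB
∠G = 0.00° − 143.99° = -143.99°

1.5 dB, -144.0°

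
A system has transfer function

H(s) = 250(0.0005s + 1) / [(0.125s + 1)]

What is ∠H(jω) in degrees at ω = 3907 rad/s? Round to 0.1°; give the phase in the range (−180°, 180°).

At ω = 3907 rad/s:
zero (1 + j3907·0.0005) = 1 + j1.9535 → |·| ≈ 2.1946, ∠ ≈ 62.89°
pole (1 + j3907·0.125) = 1 + j488.375 → |·| ≈ 488.38, ∠ ≈ 89.88°
∠H = (62.89°) − (89.88°) = -26.99°

-27.0°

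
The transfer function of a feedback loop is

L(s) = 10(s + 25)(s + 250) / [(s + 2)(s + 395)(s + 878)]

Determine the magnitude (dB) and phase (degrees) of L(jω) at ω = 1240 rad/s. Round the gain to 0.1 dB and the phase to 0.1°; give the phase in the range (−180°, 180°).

-43.9 dB, -49.5°

At s = jω = j1240:
zero (s+25): 25 + j1240 → |·| = √(25²+1240²) = √1538225 ≈ 1240.3, ∠ = arctan(1240/25) ≈ 88.84°
zero (s+250): 250 + j1240 → |·| = √(250²+1240²) = √1600100 ≈ 1265, ∠ = arctan(1240/250) ≈ 78.60°
pole (s+2): 2 + j1240 → |·| = √(2²+1240²) = √1537604 ≈ 1240, ∠ = arctan(1240/2) ≈ 89.91°
pole (s+395): 395 + j1240 → |·| = √(395²+1240²) = √1693625 ≈ 1301.4, ∠ = arctan(1240/395) ≈ 72.33°
pole (s+878): 878 + j1240 → |·| = √(878²+1240²) = √2308484 ≈ 1519.4, ∠ = arctan(1240/878) ≈ 54.70°
|L| = 10 · 1.569e+06 / 2.4519e+09 ≈ 0.0063991
Gain = 20 log₁₀(0.0063991) ≈ -43.88 dB
∠L = 167.44° − 216.94° = -49.50°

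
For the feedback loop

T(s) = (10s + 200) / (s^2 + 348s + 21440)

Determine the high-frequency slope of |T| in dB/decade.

Each pole contributes −20 dB/decade at high frequency; each zero contributes +20 dB/decade.
Net: 1 zero(s) − 2 pole(s) → -20 dB/decade.

-20 dB/decade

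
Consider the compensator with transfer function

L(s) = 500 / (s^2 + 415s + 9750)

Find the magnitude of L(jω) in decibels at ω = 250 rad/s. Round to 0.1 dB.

Substitute s = j250:
Numerator: 500 = 500 + j0
Denominator: (j250)^2 + 415(j250) + 9750 = -52750 + j103750
|N| = √(500² + 0²) ≈ 500, ∠N ≈ 0.00°
|D| = √(52750² + 103750²) ≈ 1.1639e+05, ∠D ≈ 116.95°
|L| = 500 / 1.1639e+05 ≈ 0.0042959
Gain = 20 log₁₀(0.0042959) ≈ -47.34 dB

-47.3 dB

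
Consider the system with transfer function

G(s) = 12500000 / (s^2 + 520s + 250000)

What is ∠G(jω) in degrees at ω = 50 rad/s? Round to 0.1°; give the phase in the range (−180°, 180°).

-6.0°

At s = jω = j50:
quadratic: (j50)² + 520·j50 + 250000 = 247500 + j26000 → |·| ≈ 2.4886e+05, ∠ ≈ 6.00°
∠G = 0.00° − 6.00° = -6.00°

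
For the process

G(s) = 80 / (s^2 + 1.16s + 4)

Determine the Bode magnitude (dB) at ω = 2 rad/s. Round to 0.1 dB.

30.8 dB

At s = jω = j2:
quadratic: (j2)² + 1.16·j2 + 4 = 0 + j2.32 → |·| ≈ 2.32, ∠ ≈ 90.00°
|G| = 80 / 2.32 ≈ 34.483
Gain = 20 log₁₀(34.483) ≈ 30.75 dB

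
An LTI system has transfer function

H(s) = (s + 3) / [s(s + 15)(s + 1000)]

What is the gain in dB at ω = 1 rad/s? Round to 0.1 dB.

At s = jω = j1:
zero (s+3): 3 + j1 → |·| = √(3²+1²) = √10 ≈ 3.1623, ∠ = arctan(1/3) ≈ 18.43°
pole (s+15): 15 + j1 → |·| = √(15²+1²) = √226 ≈ 15.033, ∠ = arctan(1/15) ≈ 3.81°
pole (s+1000): 1000 + j1 → |·| = √(1000²+1²) = √1000001 ≈ 1000, ∠ = arctan(1/1000) ≈ 0.06°
pole at origin: |s| = 1, ∠ = 90.00° (in denominator)
|H| = 1 · 3.1623 / 15033 ≈ 0.00021036
Gain = 20 log₁₀(0.00021036) ≈ -73.54 dB

-73.5 dB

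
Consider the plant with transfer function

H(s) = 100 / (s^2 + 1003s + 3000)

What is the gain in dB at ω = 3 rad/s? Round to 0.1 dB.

-32.6 dB

Substitute s = j3:
Numerator: 100 = 100 + j0
Denominator: (j3)^2 + 1003(j3) + 3000 = 2991 + j3009
|N| = √(100² + 0²) ≈ 100, ∠N ≈ 0.00°
|D| = √(2991² + 3009²) ≈ 4242.7, ∠D ≈ 45.17°
|H| = 100 / 4242.7 ≈ 0.02357
Gain = 20 log₁₀(0.02357) ≈ -32.55 dB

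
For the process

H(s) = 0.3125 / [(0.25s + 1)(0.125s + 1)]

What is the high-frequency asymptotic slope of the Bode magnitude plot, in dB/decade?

Each pole contributes −20 dB/decade at high frequency; each zero contributes +20 dB/decade.
Net: 0 zero(s) − 2 pole(s) → -40 dB/decade.

-40 dB/decade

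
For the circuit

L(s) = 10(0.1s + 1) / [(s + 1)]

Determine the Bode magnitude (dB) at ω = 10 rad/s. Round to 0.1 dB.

At ω = 10 rad/s:
zero (1 + j10·0.1) = 1 + j1 → |·| ≈ 1.4142, ∠ ≈ 45.00°
pole (1 + j10·1) = 1 + j10 → |·| ≈ 10.05, ∠ ≈ 84.29°
|L| = 10 · 1.4142 / (10.05) ≈ 1.4072
Gain = 20 log₁₀(1.4072) ≈ 2.97 dB

3.0 dB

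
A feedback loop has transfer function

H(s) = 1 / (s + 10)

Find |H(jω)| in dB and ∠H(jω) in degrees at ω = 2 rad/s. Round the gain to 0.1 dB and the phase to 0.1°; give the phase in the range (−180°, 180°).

-20.2 dB, -11.3°

At s = jω = j2:
pole (s+10): 10 + j2 → |·| = √(10²+2²) = √104 ≈ 10.198, ∠ = arctan(2/10) ≈ 11.31°
|H| = 1 / 10.198 ≈ 0.098058
Gain = 20 log₁₀(0.098058) ≈ -20.17 dB
∠H = 0.00° − 11.31° = -11.31°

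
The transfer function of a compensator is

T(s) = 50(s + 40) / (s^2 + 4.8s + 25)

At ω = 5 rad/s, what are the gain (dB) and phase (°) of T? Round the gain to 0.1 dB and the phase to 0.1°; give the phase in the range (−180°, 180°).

At s = jω = j5:
zero (s+40): 40 + j5 → |·| = √(40²+5²) = √1625 ≈ 40.311, ∠ = arctan(5/40) ≈ 7.13°
quadratic: (j5)² + 4.8·j5 + 25 = 0 + j24 → |·| ≈ 24, ∠ ≈ 90.00°
|T| = 50 · 40.311 / 24 ≈ 83.981
Gain = 20 log₁₀(83.981) ≈ 38.48 dB
∠T = 7.13° − 90.00° = -82.87°

38.5 dB, -82.9°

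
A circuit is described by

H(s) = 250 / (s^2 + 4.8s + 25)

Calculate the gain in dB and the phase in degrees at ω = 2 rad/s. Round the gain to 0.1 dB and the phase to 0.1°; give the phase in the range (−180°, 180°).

At s = jω = j2:
quadratic: (j2)² + 4.8·j2 + 25 = 21 + j9.6 → |·| ≈ 23.09, ∠ ≈ 24.57°
|H| = 250 / 23.09 ≈ 10.827
Gain = 20 log₁₀(10.827) ≈ 20.69 dB
∠H = 0.00° − 24.57° = -24.57°

20.7 dB, -24.6°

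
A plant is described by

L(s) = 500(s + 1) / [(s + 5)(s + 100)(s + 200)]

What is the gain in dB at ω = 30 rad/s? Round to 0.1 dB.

At s = jω = j30:
zero (s+1): 1 + j30 → |·| = √(1²+30²) = √901 ≈ 30.017, ∠ = arctan(30/1) ≈ 88.09°
pole (s+5): 5 + j30 → |·| = √(5²+30²) = √925 ≈ 30.414, ∠ = arctan(30/5) ≈ 80.54°
pole (s+100): 100 + j30 → |·| = √(100²+30²) = √10900 ≈ 104.4, ∠ = arctan(30/100) ≈ 16.70°
pole (s+200): 200 + j30 → |·| = √(200²+30²) = √40900 ≈ 202.24, ∠ = arctan(30/200) ≈ 8.53°
|L| = 500 · 30.017 / 6.4216e+05 ≈ 0.023372
Gain = 20 log₁₀(0.023372) ≈ -32.63 dB

-32.6 dB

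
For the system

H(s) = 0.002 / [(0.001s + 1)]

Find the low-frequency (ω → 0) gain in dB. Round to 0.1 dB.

-54.0 dB

H(0) = 0.002 · 1 / 1 = 0.002
20 log₁₀(0.002) ≈ -53.98 dB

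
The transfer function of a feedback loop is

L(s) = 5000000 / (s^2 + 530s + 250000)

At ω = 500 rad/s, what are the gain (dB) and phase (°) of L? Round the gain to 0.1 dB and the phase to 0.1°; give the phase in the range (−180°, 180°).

At s = jω = j500:
quadratic: (j500)² + 530·j500 + 250000 = 0 + j265000 → |·| ≈ 2.65e+05, ∠ ≈ 90.00°
|L| = 5000000 / 2.65e+05 ≈ 18.868
Gain = 20 log₁₀(18.868) ≈ 25.51 dB
∠L = 0.00° − 90.00° = -90.00°

25.5 dB, -90.0°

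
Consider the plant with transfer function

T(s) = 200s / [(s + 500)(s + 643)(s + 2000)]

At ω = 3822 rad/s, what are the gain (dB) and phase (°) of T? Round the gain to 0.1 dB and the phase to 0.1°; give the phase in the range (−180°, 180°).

At s = jω = j3822:
zero at origin: s = j3822 → |·| = 3822, ∠ = 90.00°
pole (s+500): 500 + j3822 → |·| = √(500²+3822²) = √14857684 ≈ 3854.6, ∠ = arctan(3822/500) ≈ 82.55°
pole (s+643): 643 + j3822 → |·| = √(643²+3822²) = √15021133 ≈ 3875.7, ∠ = arctan(3822/643) ≈ 80.45°
pole (s+2000): 2000 + j3822 → |·| = √(2000²+3822²) = √18607684 ≈ 4313.7, ∠ = arctan(3822/2000) ≈ 62.38°
|T| = 200 · 3822 / 6.4444e+10 ≈ 1.1861e-05
Gain = 20 log₁₀(1.1861e-05) ≈ -98.52 dB
∠T = 90.00° − 225.38° = -135.38°

-98.5 dB, -135.4°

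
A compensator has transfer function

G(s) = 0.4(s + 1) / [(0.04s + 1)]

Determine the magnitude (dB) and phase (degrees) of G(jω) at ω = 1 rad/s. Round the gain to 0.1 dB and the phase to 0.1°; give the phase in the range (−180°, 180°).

-5.0 dB, 42.7°

At ω = 1 rad/s:
zero (1 + j1·1) = 1 + j1 → |·| ≈ 1.4142, ∠ ≈ 45.00°
pole (1 + j1·0.04) = 1 + j0.04 → |·| ≈ 1.0008, ∠ ≈ 2.29°
|G| = 0.4 · 1.4142 / (1.0008) ≈ 0.56523
Gain = 20 log₁₀(0.56523) ≈ -4.96 dB
∠G = (45.00°) − (2.29°) = 42.71°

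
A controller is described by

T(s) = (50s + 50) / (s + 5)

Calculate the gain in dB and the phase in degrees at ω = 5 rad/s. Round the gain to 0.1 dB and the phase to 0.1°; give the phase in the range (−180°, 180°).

Substitute s = j5:
Numerator: 50(j5) + 50 = 50 + j250
Denominator: (j5) + 5 = 5 + j5
|N| = √(50² + 250²) ≈ 254.95, ∠N ≈ 78.69°
|D| = √(5² + 5²) ≈ 7.0711, ∠D ≈ 45.00°
|T| = 254.95 / 7.0711 ≈ 36.055
Gain = 20 log₁₀(36.055) ≈ 31.14 dB
∠T = 78.69° − 45.00° = 33.69°

31.1 dB, 33.7°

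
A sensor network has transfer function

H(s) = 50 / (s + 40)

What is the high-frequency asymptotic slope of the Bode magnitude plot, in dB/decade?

Each pole contributes −20 dB/decade at high frequency; each zero contributes +20 dB/decade.
Net: 0 zero(s) − 1 pole(s) → -20 dB/decade.

-20 dB/decade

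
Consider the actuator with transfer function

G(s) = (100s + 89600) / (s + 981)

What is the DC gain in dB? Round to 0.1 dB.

G(0) = 89600 / 981 ≈ 91.335
20 log₁₀(91.335) ≈ 39.21 dB

39.2 dB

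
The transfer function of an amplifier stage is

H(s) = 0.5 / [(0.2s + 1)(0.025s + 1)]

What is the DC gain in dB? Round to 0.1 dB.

H(0) = 0.5 · 1 / 1 = 0.5
20 log₁₀(0.5) ≈ -6.02 dB

-6.0 dB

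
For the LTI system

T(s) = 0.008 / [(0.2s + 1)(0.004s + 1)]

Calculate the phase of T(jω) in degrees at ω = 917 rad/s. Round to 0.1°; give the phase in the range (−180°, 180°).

At ω = 917 rad/s:
pole (1 + j917·0.2) = 1 + j183.4 → |·| ≈ 183.4, ∠ ≈ 89.69°
pole (1 + j917·0.004) = 1 + j3.668 → |·| ≈ 3.8019, ∠ ≈ 74.75°
∠T = (0°) − (89.69° + 74.75°) = -164.44°

-164.4°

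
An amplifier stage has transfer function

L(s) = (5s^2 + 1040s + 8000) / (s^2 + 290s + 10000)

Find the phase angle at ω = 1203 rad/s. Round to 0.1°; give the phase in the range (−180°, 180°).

Substitute s = j1203:
Numerator: 5(j1203)^2 + 1040(j1203) + 8000 = -7228045 + j1251120
Denominator: (j1203)^2 + 290(j1203) + 10000 = -1437209 + j348870
|N| = √(7228045² + 1251120²) ≈ 7.3355e+06, ∠N ≈ 170.18°
|D| = √(1437209² + 348870²) ≈ 1.4789e+06, ∠D ≈ 166.36°
∠L = 170.18° − 166.36° = 3.82°

3.8°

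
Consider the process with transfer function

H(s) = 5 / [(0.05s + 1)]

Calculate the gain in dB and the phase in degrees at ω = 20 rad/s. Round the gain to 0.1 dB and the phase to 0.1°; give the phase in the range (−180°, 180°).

11.0 dB, -45.0°

At ω = 20 rad/s:
pole (1 + j20·0.05) = 1 + j1 → |·| ≈ 1.4142, ∠ ≈ 45.00°
|H| = 5 · 1 / (1.4142) ≈ 3.5356
Gain = 20 log₁₀(3.5356) ≈ 10.97 dB
∠H = (0°) − (45.00°) = -45.00°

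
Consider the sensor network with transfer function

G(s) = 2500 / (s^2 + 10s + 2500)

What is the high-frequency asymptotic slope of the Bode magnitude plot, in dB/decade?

-40 dB/decade

Each pole contributes −20 dB/decade at high frequency; each zero contributes +20 dB/decade.
Net: 0 zero(s) − 2 pole(s) → -40 dB/decade.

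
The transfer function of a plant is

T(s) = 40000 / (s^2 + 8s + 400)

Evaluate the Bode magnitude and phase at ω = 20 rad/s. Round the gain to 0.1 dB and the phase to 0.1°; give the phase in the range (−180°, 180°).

48.0 dB, -90.0°

At s = jω = j20:
quadratic: (j20)² + 8·j20 + 400 = 0 + j160 → |·| ≈ 160, ∠ ≈ 90.00°
|T| = 40000 / 160 ≈ 250
Gain = 20 log₁₀(250) ≈ 47.96 dB
∠T = 0.00° − 90.00° = -90.00°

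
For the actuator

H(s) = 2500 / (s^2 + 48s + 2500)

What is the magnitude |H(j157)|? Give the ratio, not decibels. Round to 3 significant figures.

At s = jω = j157:
quadratic: (j157)² + 48·j157 + 2500 = -22149 + j7536 → |·| ≈ 23396, ∠ ≈ 161.21°
|H| = 2500 / 23396 ≈ 0.10686

0.107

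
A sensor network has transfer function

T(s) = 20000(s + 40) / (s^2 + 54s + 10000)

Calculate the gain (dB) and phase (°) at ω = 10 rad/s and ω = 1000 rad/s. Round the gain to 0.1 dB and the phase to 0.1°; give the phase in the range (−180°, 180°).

ω = 10: 38.4 dB, 10.9°; ω = 1000: 26.1 dB, -89.2°

At s = jω = j10:
zero (s+40): 40 + j10 → |·| = √(40²+10²) = √1700 ≈ 41.231, ∠ = arctan(10/40) ≈ 14.04°
quadratic: (j10)² + 54·j10 + 10000 = 9900 + j540 → |·| ≈ 9914.7, ∠ ≈ 3.12°
|T| = 20000 · 41.231 / 9914.7 ≈ 83.171
Gain = 20 log₁₀(83.171) ≈ 38.40 dB
∠T = 14.04° − 3.12° = 10.92°

At s = jω = j1000:
zero (s+40): 40 + j1000 → |·| = √(40²+1000²) = √1001600 ≈ 1000.8, ∠ = arctan(1000/40) ≈ 87.71°
quadratic: (j1000)² + 54·j1000 + 10000 = -990000 + j54000 → |·| ≈ 9.9147e+05, ∠ ≈ 176.88°
|T| = 20000 · 1000.8 / 9.9147e+05 ≈ 20.188
Gain = 20 log₁₀(20.188) ≈ 26.10 dB
∠T = 87.71° − 176.88° = -89.17°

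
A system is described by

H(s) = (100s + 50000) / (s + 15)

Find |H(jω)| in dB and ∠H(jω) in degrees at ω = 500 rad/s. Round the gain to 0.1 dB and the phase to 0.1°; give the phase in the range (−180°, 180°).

43.0 dB, -43.3°

Substitute s = j500:
Numerator: 100(j500) + 50000 = 50000 + j50000
Denominator: (j500) + 15 = 15 + j500
|N| = √(50000² + 50000²) ≈ 70711, ∠N ≈ 45.00°
|D| = √(15² + 500²) ≈ 500.22, ∠D ≈ 88.28°
|H| = 70711 / 500.22 ≈ 141.36
Gain = 20 log₁₀(141.36) ≈ 43.01 dB
∠H = 45.00° − 88.28° = -43.28°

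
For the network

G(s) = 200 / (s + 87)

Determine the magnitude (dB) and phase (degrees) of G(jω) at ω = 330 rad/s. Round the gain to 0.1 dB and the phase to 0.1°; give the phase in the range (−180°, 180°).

-4.6 dB, -75.2°

Substitute s = j330:
Numerator: 200 = 200 + j0
Denominator: (j330) + 87 = 87 + j330
|N| = √(200² + 0²) ≈ 200, ∠N ≈ 0.00°
|D| = √(87² + 330²) ≈ 341.28, ∠D ≈ 75.23°
|G| = 200 / 341.28 ≈ 0.58603
Gain = 20 log₁₀(0.58603) ≈ -4.64 dB
∠G = 0.00° − 75.23° = -75.23°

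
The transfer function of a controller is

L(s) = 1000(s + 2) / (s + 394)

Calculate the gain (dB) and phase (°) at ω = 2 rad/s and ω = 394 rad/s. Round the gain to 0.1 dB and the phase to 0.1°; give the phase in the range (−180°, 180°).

ω = 2: 17.1 dB, 44.7°; ω = 394: 57.0 dB, 44.7°

At s = jω = j2:
zero (s+2): 2 + j2 → |·| = √(2²+2²) = √8 ≈ 2.8284, ∠ = arctan(2/2) ≈ 45.00°
pole (s+394): 394 + j2 → |·| = √(394²+2²) = √155240 ≈ 394.01, ∠ = arctan(2/394) ≈ 0.29°
|L| = 1000 · 2.8284 / 394.01 ≈ 7.1785
Gain = 20 log₁₀(7.1785) ≈ 17.12 dB
∠L = 45.00° − 0.29° = 44.71°

At s = jω = j394:
zero (s+2): 2 + j394 → |·| = √(2²+394²) = √155240 ≈ 394.01, ∠ = arctan(394/2) ≈ 89.71°
pole (s+394): 394 + j394 → |·| = √(394²+394²) = √310472 ≈ 557.2, ∠ = arctan(394/394) ≈ 45.00°
|L| = 1000 · 394.01 / 557.2 ≈ 707.12
Gain = 20 log₁₀(707.12) ≈ 56.99 dB
∠L = 89.71° − 45.00° = 44.71°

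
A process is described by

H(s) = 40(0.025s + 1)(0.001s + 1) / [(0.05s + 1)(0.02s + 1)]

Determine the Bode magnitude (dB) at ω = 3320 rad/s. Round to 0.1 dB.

At ω = 3320 rad/s:
zero (1 + j3320·0.025) = 1 + j83 → |·| ≈ 83.006, ∠ ≈ 89.31°
zero (1 + j3320·0.001) = 1 + j3.32 → |·| ≈ 3.4673, ∠ ≈ 73.24°
pole (1 + j3320·0.05) = 1 + j166 → |·| ≈ 166, ∠ ≈ 89.65°
pole (1 + j3320·0.02) = 1 + j66.4 → |·| ≈ 66.408, ∠ ≈ 89.14°
|H| = 40 · 83.006 · 3.4673 / (166 · 66.408) ≈ 1.0443
Gain = 20 log₁₀(1.0443) ≈ 0.38 dB

0.4 dB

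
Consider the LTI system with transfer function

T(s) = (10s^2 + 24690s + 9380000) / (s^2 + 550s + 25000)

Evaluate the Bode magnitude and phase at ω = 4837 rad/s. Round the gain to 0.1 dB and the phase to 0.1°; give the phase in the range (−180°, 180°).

20.7 dB, -21.5°

Substitute s = j4837:
Numerator: 10(j4837)^2 + 24690(j4837) + 9380000 = -224585690 + j119425530
Denominator: (j4837)^2 + 550(j4837) + 25000 = -23371569 + j2660350
|N| = √(224585690² + 119425530²) ≈ 2.5436e+08, ∠N ≈ 152.00°
|D| = √(23371569² + 2660350²) ≈ 2.3522e+07, ∠D ≈ 173.51°
|T| = 2.5436e+08 / 2.3522e+07 ≈ 10.814
Gain = 20 log₁₀(10.814) ≈ 20.68 dB
∠T = 152.00° − 173.51° = -21.51°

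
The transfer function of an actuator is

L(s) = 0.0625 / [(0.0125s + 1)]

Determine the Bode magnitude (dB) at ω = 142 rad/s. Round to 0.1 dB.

-30.3 dB

At ω = 142 rad/s:
pole (1 + j142·0.0125) = 1 + j1.775 → |·| ≈ 2.0373, ∠ ≈ 60.60°
|L| = 0.0625 · 1 / (2.0373) ≈ 0.030678
Gain = 20 log₁₀(0.030678) ≈ -30.26 dB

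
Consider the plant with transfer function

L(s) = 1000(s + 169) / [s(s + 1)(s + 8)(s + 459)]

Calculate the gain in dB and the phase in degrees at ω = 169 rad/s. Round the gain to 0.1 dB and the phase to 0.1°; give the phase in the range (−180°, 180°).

At s = jω = j169:
zero (s+169): 169 + j169 → |·| = √(169²+169²) = √57122 ≈ 239, ∠ = arctan(169/169) ≈ 45.00°
pole (s+1): 1 + j169 → |·| = √(1²+169²) = √28562 ≈ 169, ∠ = arctan(169/1) ≈ 89.66°
pole (s+8): 8 + j169 → |·| = √(8²+169²) = √28625 ≈ 169.19, ∠ = arctan(169/8) ≈ 87.29°
pole (s+459): 459 + j169 → |·| = √(459²+169²) = √239242 ≈ 489.12, ∠ = arctan(169/459) ≈ 20.21°
pole at origin: |s| = 169, ∠ = 90.00° (in denominator)
|L| = 1000 · 239 / 2.3635e+09 ≈ 0.00010112
Gain = 20 log₁₀(0.00010112) ≈ -79.90 dB
∠L = 45.00° − 287.16° = -242.16° ≡ 117.84° (principal value)

-79.9 dB, 117.8°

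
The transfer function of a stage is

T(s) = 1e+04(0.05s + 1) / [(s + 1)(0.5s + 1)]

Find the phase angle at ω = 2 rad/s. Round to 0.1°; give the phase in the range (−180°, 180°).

At ω = 2 rad/s:
zero (1 + j2·0.05) = 1 + j0.1 → |·| ≈ 1.005, ∠ ≈ 5.71°
pole (1 + j2·1) = 1 + j2 → |·| ≈ 2.2361, ∠ ≈ 63.43°
pole (1 + j2·0.5) = 1 + j1 → |·| ≈ 1.4142, ∠ ≈ 45.00°
∠T = (5.71°) − (63.43° + 45.00°) = -102.72°

-102.7°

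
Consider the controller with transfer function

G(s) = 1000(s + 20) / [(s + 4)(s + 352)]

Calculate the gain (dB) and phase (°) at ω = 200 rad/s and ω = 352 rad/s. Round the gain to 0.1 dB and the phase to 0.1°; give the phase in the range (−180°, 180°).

ω = 200: 7.9 dB, -34.2°; ω = 352: 6.1 dB, -47.6°

At s = jω = j200:
zero (s+20): 20 + j200 → |·| = √(20²+200²) = √40400 ≈ 201, ∠ = arctan(200/20) ≈ 84.29°
pole (s+4): 4 + j200 → |·| = √(4²+200²) = √40016 ≈ 200.04, ∠ = arctan(200/4) ≈ 88.85°
pole (s+352): 352 + j200 → |·| = √(352²+200²) = √163904 ≈ 404.85, ∠ = arctan(200/352) ≈ 29.60°
|G| = 1000 · 201 / 80986 ≈ 2.4819
Gain = 20 log₁₀(2.4819) ≈ 7.90 dB
∠G = 84.29° − 118.45° = -34.16°

At s = jω = j352:
zero (s+20): 20 + j352 → |·| = √(20²+352²) = √124304 ≈ 352.57, ∠ = arctan(352/20) ≈ 86.75°
pole (s+4): 4 + j352 → |·| = √(4²+352²) = √123920 ≈ 352.02, ∠ = arctan(352/4) ≈ 89.35°
pole (s+352): 352 + j352 → |·| = √(352²+352²) = √247808 ≈ 497.8, ∠ = arctan(352/352) ≈ 45.00°
|G| = 1000 · 352.57 / 1.7524e+05 ≈ 2.0119
Gain = 20 log₁₀(2.0119) ≈ 6.07 dB
∠G = 86.75° − 134.35° = -47.60°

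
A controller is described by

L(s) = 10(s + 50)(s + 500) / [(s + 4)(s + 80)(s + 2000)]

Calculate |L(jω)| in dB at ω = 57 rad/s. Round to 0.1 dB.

At s = jω = j57:
zero (s+50): 50 + j57 → |·| = √(50²+57²) = √5749 ≈ 75.822, ∠ = arctan(57/50) ≈ 48.74°
zero (s+500): 500 + j57 → |·| = √(500²+57²) = √253249 ≈ 503.24, ∠ = arctan(57/500) ≈ 6.50°
pole (s+4): 4 + j57 → |·| = √(4²+57²) = √3265 ≈ 57.14, ∠ = arctan(57/4) ≈ 85.99°
pole (s+80): 80 + j57 → |·| = √(80²+57²) = √9649 ≈ 98.229, ∠ = arctan(57/80) ≈ 35.47°
pole (s+2000): 2000 + j57 → |·| = √(2000²+57²) = √4003249 ≈ 2000.8, ∠ = arctan(57/2000) ≈ 1.63°
|L| = 10 · 38157 / 1.123e+07 ≈ 0.033978
Gain = 20 log₁₀(0.033978) ≈ -29.38 dB

-29.4 dB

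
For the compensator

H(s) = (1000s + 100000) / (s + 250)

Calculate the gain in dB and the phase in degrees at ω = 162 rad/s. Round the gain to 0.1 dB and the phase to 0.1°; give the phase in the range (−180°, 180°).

56.1 dB, 25.4°

Substitute s = j162:
Numerator: 1000(j162) + 100000 = 100000 + j162000
Denominator: (j162) + 250 = 250 + j162
|N| = √(100000² + 162000²) ≈ 1.9038e+05, ∠N ≈ 58.31°
|D| = √(250² + 162²) ≈ 297.9, ∠D ≈ 32.94°
|H| = 1.9038e+05 / 297.9 ≈ 639.07
Gain = 20 log₁₀(639.07) ≈ 56.11 dB
∠H = 58.31° − 32.94° = 25.37°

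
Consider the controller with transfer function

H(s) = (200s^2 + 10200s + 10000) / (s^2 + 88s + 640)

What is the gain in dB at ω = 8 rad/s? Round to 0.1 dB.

39.1 dB

Substitute s = j8:
Numerator: 200(j8)^2 + 10200(j8) + 10000 = -2800 + j81600
Denominator: (j8)^2 + 88(j8) + 640 = 576 + j704
|N| = √(2800² + 81600²) ≈ 81648, ∠N ≈ 91.97°
|D| = √(576² + 704²) ≈ 909.61, ∠D ≈ 50.71°
|H| = 81648 / 909.61 ≈ 89.762
Gain = 20 log₁₀(89.762) ≈ 39.06 dB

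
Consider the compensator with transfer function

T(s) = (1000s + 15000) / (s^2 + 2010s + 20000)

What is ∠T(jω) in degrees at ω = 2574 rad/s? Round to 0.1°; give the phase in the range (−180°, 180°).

-52.3°

Substitute s = j2574:
Numerator: 1000(j2574) + 15000 = 15000 + j2574000
Denominator: (j2574)^2 + 2010(j2574) + 20000 = -6605476 + j5173740
|N| = √(15000² + 2574000²) ≈ 2.574e+06, ∠N ≈ 89.67°
|D| = √(6605476² + 5173740²) ≈ 8.3905e+06, ∠D ≈ 141.93°
∠T = 89.67° − 141.93° = -52.26°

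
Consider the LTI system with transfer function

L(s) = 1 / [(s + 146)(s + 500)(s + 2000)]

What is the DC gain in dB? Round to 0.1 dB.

L(0) = 1 / (146·500·2000) ≈ 6.8493e-09
20 log₁₀(6.8493e-09) ≈ -163.29 dB

-163.3 dB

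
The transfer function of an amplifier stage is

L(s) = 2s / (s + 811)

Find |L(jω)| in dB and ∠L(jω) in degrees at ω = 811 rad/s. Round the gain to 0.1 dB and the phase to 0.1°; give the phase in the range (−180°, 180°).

At s = jω = j811:
zero at origin: s = j811 → |·| = 811, ∠ = 90.00°
pole (s+811): 811 + j811 → |·| = √(811²+811²) = √1315442 ≈ 1146.9, ∠ = arctan(811/811) ≈ 45.00°
|L| = 2 · 811 / 1146.9 ≈ 1.4142
Gain = 20 log₁₀(1.4142) ≈ 3.01 dB
∠L = 90.00° − 45.00° = 45.00°

3.0 dB, 45.0°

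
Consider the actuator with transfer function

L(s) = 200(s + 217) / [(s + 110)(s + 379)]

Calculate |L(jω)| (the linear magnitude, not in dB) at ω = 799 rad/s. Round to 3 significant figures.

0.232

At s = jω = j799:
zero (s+217): 217 + j799 → |·| = √(217²+799²) = √685490 ≈ 827.94, ∠ = arctan(799/217) ≈ 74.81°
pole (s+110): 110 + j799 → |·| = √(110²+799²) = √650501 ≈ 806.54, ∠ = arctan(799/110) ≈ 82.16°
pole (s+379): 379 + j799 → |·| = √(379²+799²) = √782042 ≈ 884.33, ∠ = arctan(799/379) ≈ 64.62°
|L| = 200 · 827.94 / 7.1325e+05 ≈ 0.23216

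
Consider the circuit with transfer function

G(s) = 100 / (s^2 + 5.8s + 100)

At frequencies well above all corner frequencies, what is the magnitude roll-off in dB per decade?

Each pole contributes −20 dB/decade at high frequency; each zero contributes +20 dB/decade.
Net: 0 zero(s) − 2 pole(s) → -40 dB/decade.

-40 dB/decade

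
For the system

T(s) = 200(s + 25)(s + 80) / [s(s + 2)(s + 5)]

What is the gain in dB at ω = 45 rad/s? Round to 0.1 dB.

20.3 dB

At s = jω = j45:
zero (s+25): 25 + j45 → |·| = √(25²+45²) = √2650 ≈ 51.478, ∠ = arctan(45/25) ≈ 60.95°
zero (s+80): 80 + j45 → |·| = √(80²+45²) = √8425 ≈ 91.788, ∠ = arctan(45/80) ≈ 29.36°
pole (s+2): 2 + j45 → |·| = √(2²+45²) = √2029 ≈ 45.044, ∠ = arctan(45/2) ≈ 87.46°
pole (s+5): 5 + j45 → |·| = √(5²+45²) = √2050 ≈ 45.277, ∠ = arctan(45/5) ≈ 83.66°
pole at origin: |s| = 45, ∠ = 90.00° (in denominator)
|T| = 200 · 4725.1 / 91776 ≈ 10.297
Gain = 20 log₁₀(10.297) ≈ 20.25 dB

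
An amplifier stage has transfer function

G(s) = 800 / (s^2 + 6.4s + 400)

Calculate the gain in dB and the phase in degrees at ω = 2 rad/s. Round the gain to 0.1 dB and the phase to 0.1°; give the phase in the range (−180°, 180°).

6.1 dB, -1.9°

At s = jω = j2:
quadratic: (j2)² + 6.4·j2 + 400 = 396 + j12.8 → |·| ≈ 396.21, ∠ ≈ 1.85°
|G| = 800 / 396.21 ≈ 2.0191
Gain = 20 log₁₀(2.0191) ≈ 6.10 dB
∠G = 0.00° − 1.85° = -1.85°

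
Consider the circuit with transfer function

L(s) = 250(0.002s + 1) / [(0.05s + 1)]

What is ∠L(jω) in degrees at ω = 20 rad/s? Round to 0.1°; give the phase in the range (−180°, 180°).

-42.7°

At ω = 20 rad/s:
zero (1 + j20·0.002) = 1 + j0.04 → |·| ≈ 1.0008, ∠ ≈ 2.29°
pole (1 + j20·0.05) = 1 + j1 → |·| ≈ 1.4142, ∠ ≈ 45.00°
∠L = (2.29°) − (45.00°) = -42.71°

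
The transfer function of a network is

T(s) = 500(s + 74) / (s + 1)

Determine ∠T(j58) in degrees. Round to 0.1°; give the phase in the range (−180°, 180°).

At s = jω = j58:
zero (s+74): 74 + j58 → |·| = √(74²+58²) = √8840 ≈ 94.021, ∠ = arctan(58/74) ≈ 38.09°
pole (s+1): 1 + j58 → |·| = √(1²+58²) = √3365 ≈ 58.009, ∠ = arctan(58/1) ≈ 89.01°
∠T = 38.09° − 89.01° = -50.92°

-50.9°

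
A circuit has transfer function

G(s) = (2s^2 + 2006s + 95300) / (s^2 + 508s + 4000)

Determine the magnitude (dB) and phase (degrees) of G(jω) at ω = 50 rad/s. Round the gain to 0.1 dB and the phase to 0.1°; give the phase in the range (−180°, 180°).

14.5 dB, -38.6°

Substitute s = j50:
Numerator: 2(j50)^2 + 2006(j50) + 95300 = 90300 + j100300
Denominator: (j50)^2 + 508(j50) + 4000 = 1500 + j25400
|N| = √(90300² + 100300²) ≈ 1.3496e+05, ∠N ≈ 48.00°
|D| = √(1500² + 25400²) ≈ 25444, ∠D ≈ 86.62°
|G| = 1.3496e+05 / 25444 ≈ 5.3042
Gain = 20 log₁₀(5.3042) ≈ 14.49 dB
∠G = 48.00° − 86.62° = -38.62°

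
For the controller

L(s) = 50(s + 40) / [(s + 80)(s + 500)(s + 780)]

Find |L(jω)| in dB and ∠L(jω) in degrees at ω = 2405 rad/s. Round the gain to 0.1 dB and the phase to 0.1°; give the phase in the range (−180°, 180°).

At s = jω = j2405:
zero (s+40): 40 + j2405 → |·| = √(40²+2405²) = √5785625 ≈ 2405.3, ∠ = arctan(2405/40) ≈ 89.05°
pole (s+80): 80 + j2405 → |·| = √(80²+2405²) = √5790425 ≈ 2406.3, ∠ = arctan(2405/80) ≈ 88.09°
pole (s+500): 500 + j2405 → |·| = √(500²+2405²) = √6034025 ≈ 2456.4, ∠ = arctan(2405/500) ≈ 78.26°
pole (s+780): 780 + j2405 → |·| = √(780²+2405²) = √6392425 ≈ 2528.3, ∠ = arctan(2405/780) ≈ 72.03°
|L| = 50 · 2405.3 / 1.4944e+10 ≈ 8.0477e-06
Gain = 20 log₁₀(8.0477e-06) ≈ -101.89 dB
∠L = 89.05° − 238.38° = -149.33°

-101.9 dB, -149.3°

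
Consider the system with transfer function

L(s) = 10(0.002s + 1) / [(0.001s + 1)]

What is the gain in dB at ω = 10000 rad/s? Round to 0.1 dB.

26.0 dB

At ω = 10000 rad/s:
zero (1 + j10000·0.002) = 1 + j20 → |·| ≈ 20.025, ∠ ≈ 87.14°
pole (1 + j10000·0.001) = 1 + j10 → |·| ≈ 10.05, ∠ ≈ 84.29°
|L| = 10 · 20.025 / (10.05) ≈ 19.925
Gain = 20 log₁₀(19.925) ≈ 25.99 dB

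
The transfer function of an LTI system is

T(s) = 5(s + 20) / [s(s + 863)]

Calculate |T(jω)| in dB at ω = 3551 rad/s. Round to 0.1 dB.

-57.3 dB

At s = jω = j3551:
zero (s+20): 20 + j3551 → |·| = √(20²+3551²) = √12610001 ≈ 3551.1, ∠ = arctan(3551/20) ≈ 89.68°
pole (s+863): 863 + j3551 → |·| = √(863²+3551²) = √13354370 ≈ 3654.4, ∠ = arctan(3551/863) ≈ 76.34°
pole at origin: |s| = 3551, ∠ = 90.00° (in denominator)
|T| = 5 · 3551.1 / 1.2977e+07 ≈ 0.0013682
Gain = 20 log₁₀(0.0013682) ≈ -57.28 dB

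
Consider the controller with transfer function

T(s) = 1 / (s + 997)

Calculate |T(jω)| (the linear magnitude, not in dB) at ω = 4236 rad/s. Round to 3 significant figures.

0.000230

Substitute s = j4236:
Numerator: 1 = 1 + j0
Denominator: (j4236) + 997 = 997 + j4236
|N| = √(1² + 0²) ≈ 1, ∠N ≈ 0.00°
|D| = √(997² + 4236²) ≈ 4351.7, ∠D ≈ 76.76°
|T| = 1 / 4351.7 ≈ 0.0002298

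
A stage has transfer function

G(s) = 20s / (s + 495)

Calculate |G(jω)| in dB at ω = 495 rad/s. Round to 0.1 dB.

23.0 dB

At s = jω = j495:
zero at origin: s = j495 → |·| = 495, ∠ = 90.00°
pole (s+495): 495 + j495 → |·| = √(495²+495²) = √490050 ≈ 700.04, ∠ = arctan(495/495) ≈ 45.00°
|G| = 20 · 495 / 700.04 ≈ 14.142
Gain = 20 log₁₀(14.142) ≈ 23.01 dB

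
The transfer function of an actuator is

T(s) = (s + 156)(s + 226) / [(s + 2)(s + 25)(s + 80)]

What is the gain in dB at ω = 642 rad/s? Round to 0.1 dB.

-55.5 dB

At s = jω = j642:
zero (s+156): 156 + j642 → |·| = √(156²+642²) = √436500 ≈ 660.68, ∠ = arctan(642/156) ≈ 76.34°
zero (s+226): 226 + j642 → |·| = √(226²+642²) = √463240 ≈ 680.62, ∠ = arctan(642/226) ≈ 70.61°
pole (s+2): 2 + j642 → |·| = √(2²+642²) = √412168 ≈ 642, ∠ = arctan(642/2) ≈ 89.82°
pole (s+25): 25 + j642 → |·| = √(25²+642²) = √412789 ≈ 642.49, ∠ = arctan(642/25) ≈ 87.77°
pole (s+80): 80 + j642 → |·| = √(80²+642²) = √418564 ≈ 646.97, ∠ = arctan(642/80) ≈ 82.90°
|T| = 1 · 4.4967e+05 / 2.6686e+08 ≈ 0.001685
Gain = 20 log₁₀(0.001685) ≈ -55.47 dB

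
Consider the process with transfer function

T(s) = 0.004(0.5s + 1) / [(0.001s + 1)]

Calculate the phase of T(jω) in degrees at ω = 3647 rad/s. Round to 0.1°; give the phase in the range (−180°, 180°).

At ω = 3647 rad/s:
zero (1 + j3647·0.5) = 1 + j1823.5 → |·| ≈ 1823.5, ∠ ≈ 89.97°
pole (1 + j3647·0.001) = 1 + j3.647 → |·| ≈ 3.7816, ∠ ≈ 74.67°
∠T = (89.97°) − (74.67°) = 15.30°

15.3°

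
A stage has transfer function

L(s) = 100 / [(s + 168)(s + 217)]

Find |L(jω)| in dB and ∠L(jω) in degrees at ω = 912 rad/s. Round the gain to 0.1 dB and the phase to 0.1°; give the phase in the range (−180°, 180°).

At s = jω = j912:
pole (s+168): 168 + j912 → |·| = √(168²+912²) = √859968 ≈ 927.34, ∠ = arctan(912/168) ≈ 79.56°
pole (s+217): 217 + j912 → |·| = √(217²+912²) = √878833 ≈ 937.46, ∠ = arctan(912/217) ≈ 76.62°
|L| = 100 / 8.6934e+05 ≈ 0.00011503
Gain = 20 log₁₀(0.00011503) ≈ -78.78 dB
∠L = 0.00° − 156.18° = -156.18°

-78.8 dB, -156.2°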